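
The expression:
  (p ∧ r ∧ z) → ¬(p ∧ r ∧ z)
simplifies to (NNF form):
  ¬p ∨ ¬r ∨ ¬z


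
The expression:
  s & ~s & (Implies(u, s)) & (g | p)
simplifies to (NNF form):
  False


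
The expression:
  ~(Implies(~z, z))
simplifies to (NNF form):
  ~z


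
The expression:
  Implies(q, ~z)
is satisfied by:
  {q: False, z: False}
  {z: True, q: False}
  {q: True, z: False}


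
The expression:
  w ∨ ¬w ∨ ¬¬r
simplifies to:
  True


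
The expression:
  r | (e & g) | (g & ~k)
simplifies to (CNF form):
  (g | r) & (e | g | r) & (e | r | ~k) & (g | r | ~k)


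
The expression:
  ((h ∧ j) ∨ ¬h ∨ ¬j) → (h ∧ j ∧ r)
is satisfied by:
  {r: True, j: True, h: True}


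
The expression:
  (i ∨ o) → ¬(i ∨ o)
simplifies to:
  ¬i ∧ ¬o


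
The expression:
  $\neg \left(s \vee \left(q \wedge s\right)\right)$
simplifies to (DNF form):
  $\neg s$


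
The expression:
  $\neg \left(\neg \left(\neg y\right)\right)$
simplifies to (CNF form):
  $\neg y$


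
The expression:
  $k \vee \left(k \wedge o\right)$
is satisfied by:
  {k: True}


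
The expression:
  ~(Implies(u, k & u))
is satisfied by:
  {u: True, k: False}


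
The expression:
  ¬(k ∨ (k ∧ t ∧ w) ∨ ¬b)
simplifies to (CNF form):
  b ∧ ¬k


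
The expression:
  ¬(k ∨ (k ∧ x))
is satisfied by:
  {k: False}


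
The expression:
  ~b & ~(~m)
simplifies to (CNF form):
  m & ~b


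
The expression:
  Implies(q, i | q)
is always true.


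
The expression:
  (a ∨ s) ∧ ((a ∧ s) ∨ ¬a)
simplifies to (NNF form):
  s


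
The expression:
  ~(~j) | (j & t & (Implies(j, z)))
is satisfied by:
  {j: True}


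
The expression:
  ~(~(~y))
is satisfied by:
  {y: False}


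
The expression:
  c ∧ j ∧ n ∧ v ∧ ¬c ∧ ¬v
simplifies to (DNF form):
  False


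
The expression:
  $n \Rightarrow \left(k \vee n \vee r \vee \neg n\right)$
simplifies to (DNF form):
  $\text{True}$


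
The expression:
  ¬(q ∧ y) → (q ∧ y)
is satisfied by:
  {y: True, q: True}


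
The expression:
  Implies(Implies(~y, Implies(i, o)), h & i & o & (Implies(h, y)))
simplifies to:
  i & (h | ~y) & (o | ~y) & (y | ~o)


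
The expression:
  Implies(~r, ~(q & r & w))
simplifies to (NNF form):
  True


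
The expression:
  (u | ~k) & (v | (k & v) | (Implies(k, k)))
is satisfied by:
  {u: True, k: False}
  {k: False, u: False}
  {k: True, u: True}


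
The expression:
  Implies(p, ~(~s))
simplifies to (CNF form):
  s | ~p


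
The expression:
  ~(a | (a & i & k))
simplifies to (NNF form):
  ~a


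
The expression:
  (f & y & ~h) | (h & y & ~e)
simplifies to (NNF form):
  y & (f | h) & (~e | ~h)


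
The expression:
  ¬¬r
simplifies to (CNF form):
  r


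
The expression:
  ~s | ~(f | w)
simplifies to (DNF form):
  ~s | (~f & ~w)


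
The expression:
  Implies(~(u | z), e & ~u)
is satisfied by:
  {z: True, e: True, u: True}
  {z: True, e: True, u: False}
  {z: True, u: True, e: False}
  {z: True, u: False, e: False}
  {e: True, u: True, z: False}
  {e: True, u: False, z: False}
  {u: True, e: False, z: False}


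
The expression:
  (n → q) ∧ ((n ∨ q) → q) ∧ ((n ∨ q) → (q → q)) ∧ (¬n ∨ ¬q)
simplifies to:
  ¬n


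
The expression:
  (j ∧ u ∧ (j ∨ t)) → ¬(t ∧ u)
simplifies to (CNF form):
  ¬j ∨ ¬t ∨ ¬u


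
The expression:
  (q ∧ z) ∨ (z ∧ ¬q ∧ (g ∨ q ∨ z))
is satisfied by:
  {z: True}


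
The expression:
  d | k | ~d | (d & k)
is always true.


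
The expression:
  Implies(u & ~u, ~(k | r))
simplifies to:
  True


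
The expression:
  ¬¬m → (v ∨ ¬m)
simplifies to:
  v ∨ ¬m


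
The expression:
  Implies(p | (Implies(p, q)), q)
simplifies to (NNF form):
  q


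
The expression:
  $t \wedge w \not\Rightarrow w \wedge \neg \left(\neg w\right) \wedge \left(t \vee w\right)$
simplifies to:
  $\text{False}$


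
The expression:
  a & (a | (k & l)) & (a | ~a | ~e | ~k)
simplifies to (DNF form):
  a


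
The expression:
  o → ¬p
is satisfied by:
  {p: False, o: False}
  {o: True, p: False}
  {p: True, o: False}


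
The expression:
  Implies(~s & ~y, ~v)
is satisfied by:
  {s: True, y: True, v: False}
  {s: True, v: False, y: False}
  {y: True, v: False, s: False}
  {y: False, v: False, s: False}
  {s: True, y: True, v: True}
  {s: True, v: True, y: False}
  {y: True, v: True, s: False}


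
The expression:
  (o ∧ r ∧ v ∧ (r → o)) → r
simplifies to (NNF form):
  True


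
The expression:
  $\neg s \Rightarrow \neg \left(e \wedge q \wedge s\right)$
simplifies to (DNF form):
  $\text{True}$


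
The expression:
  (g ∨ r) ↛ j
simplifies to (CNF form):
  ¬j ∧ (g ∨ r)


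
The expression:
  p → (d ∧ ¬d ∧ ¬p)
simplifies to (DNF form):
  ¬p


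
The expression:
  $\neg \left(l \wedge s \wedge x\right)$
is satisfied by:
  {l: False, x: False, s: False}
  {s: True, l: False, x: False}
  {x: True, l: False, s: False}
  {s: True, x: True, l: False}
  {l: True, s: False, x: False}
  {s: True, l: True, x: False}
  {x: True, l: True, s: False}


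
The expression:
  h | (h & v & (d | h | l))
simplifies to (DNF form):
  h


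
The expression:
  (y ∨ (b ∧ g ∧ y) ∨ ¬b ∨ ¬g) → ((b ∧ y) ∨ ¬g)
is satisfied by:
  {b: True, g: False}
  {g: False, b: False}
  {g: True, b: True}


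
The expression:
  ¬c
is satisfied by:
  {c: False}


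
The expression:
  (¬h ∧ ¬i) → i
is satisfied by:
  {i: True, h: True}
  {i: True, h: False}
  {h: True, i: False}


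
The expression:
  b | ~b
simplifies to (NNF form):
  True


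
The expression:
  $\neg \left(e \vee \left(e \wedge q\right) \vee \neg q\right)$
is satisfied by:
  {q: True, e: False}


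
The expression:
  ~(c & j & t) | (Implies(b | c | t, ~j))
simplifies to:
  ~c | ~j | ~t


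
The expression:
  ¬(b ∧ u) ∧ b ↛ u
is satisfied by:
  {b: True, u: False}


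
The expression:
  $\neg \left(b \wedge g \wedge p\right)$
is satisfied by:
  {p: False, b: False, g: False}
  {g: True, p: False, b: False}
  {b: True, p: False, g: False}
  {g: True, b: True, p: False}
  {p: True, g: False, b: False}
  {g: True, p: True, b: False}
  {b: True, p: True, g: False}


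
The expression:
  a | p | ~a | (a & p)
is always true.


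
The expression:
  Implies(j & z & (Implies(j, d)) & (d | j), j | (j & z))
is always true.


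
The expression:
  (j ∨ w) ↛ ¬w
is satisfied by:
  {w: True}


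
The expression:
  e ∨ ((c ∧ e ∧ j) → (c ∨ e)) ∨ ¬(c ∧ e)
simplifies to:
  True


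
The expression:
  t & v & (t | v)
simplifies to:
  t & v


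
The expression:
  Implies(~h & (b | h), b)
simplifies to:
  True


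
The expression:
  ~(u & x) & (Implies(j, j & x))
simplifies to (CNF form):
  (x | ~j) & (x | ~x) & (~j | ~u) & (~u | ~x)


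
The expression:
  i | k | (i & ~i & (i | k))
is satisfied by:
  {i: True, k: True}
  {i: True, k: False}
  {k: True, i: False}


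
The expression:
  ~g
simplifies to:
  ~g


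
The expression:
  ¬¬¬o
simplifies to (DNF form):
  ¬o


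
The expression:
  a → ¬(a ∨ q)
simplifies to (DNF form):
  ¬a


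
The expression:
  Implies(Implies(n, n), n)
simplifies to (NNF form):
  n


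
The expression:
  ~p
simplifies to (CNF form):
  ~p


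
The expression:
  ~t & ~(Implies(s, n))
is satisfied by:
  {s: True, n: False, t: False}


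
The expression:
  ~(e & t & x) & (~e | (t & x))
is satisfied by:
  {e: False}


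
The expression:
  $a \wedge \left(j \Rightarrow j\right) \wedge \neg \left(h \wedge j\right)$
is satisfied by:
  {a: True, h: False, j: False}
  {a: True, j: True, h: False}
  {a: True, h: True, j: False}


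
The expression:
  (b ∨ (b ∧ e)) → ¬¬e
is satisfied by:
  {e: True, b: False}
  {b: False, e: False}
  {b: True, e: True}


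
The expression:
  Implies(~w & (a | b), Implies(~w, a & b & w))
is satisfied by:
  {w: True, b: False, a: False}
  {a: True, w: True, b: False}
  {w: True, b: True, a: False}
  {a: True, w: True, b: True}
  {a: False, b: False, w: False}


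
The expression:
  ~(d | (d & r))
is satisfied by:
  {d: False}


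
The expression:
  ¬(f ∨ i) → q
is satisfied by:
  {i: True, q: True, f: True}
  {i: True, q: True, f: False}
  {i: True, f: True, q: False}
  {i: True, f: False, q: False}
  {q: True, f: True, i: False}
  {q: True, f: False, i: False}
  {f: True, q: False, i: False}


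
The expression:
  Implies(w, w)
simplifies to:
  True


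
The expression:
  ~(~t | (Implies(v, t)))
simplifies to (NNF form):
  False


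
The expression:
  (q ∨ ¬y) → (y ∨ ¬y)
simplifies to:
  True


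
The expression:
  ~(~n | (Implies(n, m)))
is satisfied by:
  {n: True, m: False}


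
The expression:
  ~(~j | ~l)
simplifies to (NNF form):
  j & l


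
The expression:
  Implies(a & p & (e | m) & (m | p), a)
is always true.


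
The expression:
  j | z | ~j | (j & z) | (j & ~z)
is always true.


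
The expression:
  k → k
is always true.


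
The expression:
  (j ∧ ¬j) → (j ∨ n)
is always true.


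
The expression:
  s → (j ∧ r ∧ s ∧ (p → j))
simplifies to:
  (j ∧ r) ∨ ¬s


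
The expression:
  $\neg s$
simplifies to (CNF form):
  $\neg s$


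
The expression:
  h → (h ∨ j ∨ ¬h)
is always true.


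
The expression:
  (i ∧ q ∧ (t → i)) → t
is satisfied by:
  {t: True, q: False, i: False}
  {q: False, i: False, t: False}
  {i: True, t: True, q: False}
  {i: True, q: False, t: False}
  {t: True, q: True, i: False}
  {q: True, t: False, i: False}
  {i: True, q: True, t: True}


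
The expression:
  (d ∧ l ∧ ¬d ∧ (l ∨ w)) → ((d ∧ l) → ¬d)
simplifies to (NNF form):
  True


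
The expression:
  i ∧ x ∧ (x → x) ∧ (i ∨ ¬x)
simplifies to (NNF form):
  i ∧ x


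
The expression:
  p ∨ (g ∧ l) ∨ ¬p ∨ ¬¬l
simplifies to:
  True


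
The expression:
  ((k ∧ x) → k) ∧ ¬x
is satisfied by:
  {x: False}


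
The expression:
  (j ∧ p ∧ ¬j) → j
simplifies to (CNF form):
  True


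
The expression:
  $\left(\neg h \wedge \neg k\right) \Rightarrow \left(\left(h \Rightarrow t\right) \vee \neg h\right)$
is always true.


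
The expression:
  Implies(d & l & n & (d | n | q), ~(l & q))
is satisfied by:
  {l: False, q: False, d: False, n: False}
  {n: True, l: False, q: False, d: False}
  {d: True, l: False, q: False, n: False}
  {n: True, d: True, l: False, q: False}
  {q: True, n: False, l: False, d: False}
  {n: True, q: True, l: False, d: False}
  {d: True, q: True, n: False, l: False}
  {n: True, d: True, q: True, l: False}
  {l: True, d: False, q: False, n: False}
  {n: True, l: True, d: False, q: False}
  {d: True, l: True, n: False, q: False}
  {n: True, d: True, l: True, q: False}
  {q: True, l: True, d: False, n: False}
  {n: True, q: True, l: True, d: False}
  {d: True, q: True, l: True, n: False}


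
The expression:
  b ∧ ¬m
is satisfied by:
  {b: True, m: False}


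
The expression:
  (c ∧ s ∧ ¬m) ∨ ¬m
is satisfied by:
  {m: False}


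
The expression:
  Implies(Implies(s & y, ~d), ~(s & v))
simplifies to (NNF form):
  ~s | ~v | (d & y)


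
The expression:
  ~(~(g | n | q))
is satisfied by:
  {n: True, q: True, g: True}
  {n: True, q: True, g: False}
  {n: True, g: True, q: False}
  {n: True, g: False, q: False}
  {q: True, g: True, n: False}
  {q: True, g: False, n: False}
  {g: True, q: False, n: False}


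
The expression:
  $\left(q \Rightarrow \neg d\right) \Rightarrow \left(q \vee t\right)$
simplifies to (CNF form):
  $q \vee t$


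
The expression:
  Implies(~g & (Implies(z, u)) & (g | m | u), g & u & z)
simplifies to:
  g | (z & ~u) | (~m & ~u)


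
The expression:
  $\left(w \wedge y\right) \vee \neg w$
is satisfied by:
  {y: True, w: False}
  {w: False, y: False}
  {w: True, y: True}


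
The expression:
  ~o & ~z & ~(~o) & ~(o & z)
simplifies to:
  False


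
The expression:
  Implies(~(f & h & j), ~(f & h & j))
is always true.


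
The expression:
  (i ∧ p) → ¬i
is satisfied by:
  {p: False, i: False}
  {i: True, p: False}
  {p: True, i: False}


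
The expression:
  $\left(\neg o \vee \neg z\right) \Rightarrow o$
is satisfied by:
  {o: True}


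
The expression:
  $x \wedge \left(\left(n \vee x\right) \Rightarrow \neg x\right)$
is never true.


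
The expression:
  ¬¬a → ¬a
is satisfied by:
  {a: False}


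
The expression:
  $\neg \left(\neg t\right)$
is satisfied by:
  {t: True}


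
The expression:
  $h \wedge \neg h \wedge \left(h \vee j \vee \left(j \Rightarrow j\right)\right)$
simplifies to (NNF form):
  $\text{False}$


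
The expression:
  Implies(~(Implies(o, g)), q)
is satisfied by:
  {q: True, g: True, o: False}
  {q: True, o: False, g: False}
  {g: True, o: False, q: False}
  {g: False, o: False, q: False}
  {q: True, g: True, o: True}
  {q: True, o: True, g: False}
  {g: True, o: True, q: False}


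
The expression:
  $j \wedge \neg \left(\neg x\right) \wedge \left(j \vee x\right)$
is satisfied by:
  {j: True, x: True}


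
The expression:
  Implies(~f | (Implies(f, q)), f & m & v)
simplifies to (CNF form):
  f & (m | ~q) & (v | ~q)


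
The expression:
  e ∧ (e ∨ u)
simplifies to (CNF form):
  e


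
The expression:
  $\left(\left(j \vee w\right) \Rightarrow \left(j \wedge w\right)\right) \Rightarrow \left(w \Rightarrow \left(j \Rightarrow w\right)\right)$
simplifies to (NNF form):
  $\text{True}$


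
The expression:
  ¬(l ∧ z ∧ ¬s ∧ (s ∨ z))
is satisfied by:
  {s: True, l: False, z: False}
  {l: False, z: False, s: False}
  {z: True, s: True, l: False}
  {z: True, l: False, s: False}
  {s: True, l: True, z: False}
  {l: True, s: False, z: False}
  {z: True, l: True, s: True}


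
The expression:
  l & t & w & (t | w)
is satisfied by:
  {t: True, w: True, l: True}


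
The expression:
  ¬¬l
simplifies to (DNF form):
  l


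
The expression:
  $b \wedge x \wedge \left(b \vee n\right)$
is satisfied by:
  {b: True, x: True}


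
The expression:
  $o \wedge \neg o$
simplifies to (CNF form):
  $\text{False}$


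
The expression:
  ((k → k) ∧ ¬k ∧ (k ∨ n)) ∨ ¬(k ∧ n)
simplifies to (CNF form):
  ¬k ∨ ¬n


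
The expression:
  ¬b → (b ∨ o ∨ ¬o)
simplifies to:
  True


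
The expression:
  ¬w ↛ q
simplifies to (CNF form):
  q ∨ ¬w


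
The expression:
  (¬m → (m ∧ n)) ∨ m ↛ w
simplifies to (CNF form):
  m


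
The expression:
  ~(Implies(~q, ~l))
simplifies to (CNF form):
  l & ~q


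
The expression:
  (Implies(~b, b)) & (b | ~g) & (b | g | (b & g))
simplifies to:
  b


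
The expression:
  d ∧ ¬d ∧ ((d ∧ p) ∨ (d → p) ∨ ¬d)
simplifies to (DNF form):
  False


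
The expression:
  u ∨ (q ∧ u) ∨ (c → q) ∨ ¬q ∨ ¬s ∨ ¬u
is always true.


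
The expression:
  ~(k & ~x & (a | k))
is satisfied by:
  {x: True, k: False}
  {k: False, x: False}
  {k: True, x: True}


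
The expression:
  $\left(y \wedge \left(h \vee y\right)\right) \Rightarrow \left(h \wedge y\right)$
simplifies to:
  $h \vee \neg y$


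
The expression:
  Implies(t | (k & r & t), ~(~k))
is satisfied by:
  {k: True, t: False}
  {t: False, k: False}
  {t: True, k: True}


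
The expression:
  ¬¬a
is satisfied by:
  {a: True}


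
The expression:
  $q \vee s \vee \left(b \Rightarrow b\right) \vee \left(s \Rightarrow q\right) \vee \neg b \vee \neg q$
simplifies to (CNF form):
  $\text{True}$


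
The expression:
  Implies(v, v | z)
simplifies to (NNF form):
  True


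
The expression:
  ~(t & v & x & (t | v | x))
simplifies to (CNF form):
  ~t | ~v | ~x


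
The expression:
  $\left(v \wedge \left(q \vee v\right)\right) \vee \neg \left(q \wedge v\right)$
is always true.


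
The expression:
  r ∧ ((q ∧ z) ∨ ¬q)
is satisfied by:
  {r: True, z: True, q: False}
  {r: True, q: False, z: False}
  {r: True, z: True, q: True}


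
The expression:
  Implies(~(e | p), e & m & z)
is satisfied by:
  {e: True, p: True}
  {e: True, p: False}
  {p: True, e: False}


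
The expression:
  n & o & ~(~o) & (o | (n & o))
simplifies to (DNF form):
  n & o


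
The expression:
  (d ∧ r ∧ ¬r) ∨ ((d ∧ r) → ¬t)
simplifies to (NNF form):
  ¬d ∨ ¬r ∨ ¬t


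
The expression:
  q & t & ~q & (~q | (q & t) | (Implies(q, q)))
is never true.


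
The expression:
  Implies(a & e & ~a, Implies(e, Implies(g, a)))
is always true.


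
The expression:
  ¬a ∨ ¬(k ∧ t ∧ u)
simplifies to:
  ¬a ∨ ¬k ∨ ¬t ∨ ¬u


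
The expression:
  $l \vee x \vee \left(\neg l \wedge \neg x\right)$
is always true.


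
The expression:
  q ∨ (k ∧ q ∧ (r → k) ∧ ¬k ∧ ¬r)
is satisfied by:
  {q: True}


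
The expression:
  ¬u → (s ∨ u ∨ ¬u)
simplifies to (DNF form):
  True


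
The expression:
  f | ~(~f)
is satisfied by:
  {f: True}


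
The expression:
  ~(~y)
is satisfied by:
  {y: True}


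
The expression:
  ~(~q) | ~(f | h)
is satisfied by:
  {q: True, h: False, f: False}
  {f: True, q: True, h: False}
  {q: True, h: True, f: False}
  {f: True, q: True, h: True}
  {f: False, h: False, q: False}


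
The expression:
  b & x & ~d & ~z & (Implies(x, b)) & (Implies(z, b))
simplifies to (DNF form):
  b & x & ~d & ~z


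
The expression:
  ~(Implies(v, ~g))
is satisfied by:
  {g: True, v: True}


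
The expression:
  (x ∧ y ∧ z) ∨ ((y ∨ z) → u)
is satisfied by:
  {u: True, x: True, y: False, z: False}
  {u: True, x: False, y: False, z: False}
  {z: True, u: True, x: True, y: False}
  {z: True, u: True, x: False, y: False}
  {u: True, y: True, x: True, z: False}
  {u: True, y: True, x: False, z: False}
  {u: True, y: True, z: True, x: True}
  {u: True, y: True, z: True, x: False}
  {x: True, u: False, y: False, z: False}
  {u: False, x: False, y: False, z: False}
  {z: True, y: True, x: True, u: False}


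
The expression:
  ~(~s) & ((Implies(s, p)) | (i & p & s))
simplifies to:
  p & s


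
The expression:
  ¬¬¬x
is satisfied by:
  {x: False}


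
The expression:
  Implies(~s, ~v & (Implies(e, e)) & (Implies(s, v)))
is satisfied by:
  {s: True, v: False}
  {v: False, s: False}
  {v: True, s: True}


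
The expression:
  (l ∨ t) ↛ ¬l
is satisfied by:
  {l: True}


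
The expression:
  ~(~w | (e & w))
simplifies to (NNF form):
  w & ~e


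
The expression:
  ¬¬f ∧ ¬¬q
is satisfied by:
  {f: True, q: True}


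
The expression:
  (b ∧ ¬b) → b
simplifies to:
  True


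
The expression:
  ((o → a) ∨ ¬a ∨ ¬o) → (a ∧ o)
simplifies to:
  a ∧ o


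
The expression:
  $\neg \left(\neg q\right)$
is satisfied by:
  {q: True}


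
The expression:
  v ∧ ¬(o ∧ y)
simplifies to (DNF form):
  (v ∧ ¬o) ∨ (v ∧ ¬y)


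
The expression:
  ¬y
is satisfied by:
  {y: False}


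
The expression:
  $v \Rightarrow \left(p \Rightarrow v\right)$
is always true.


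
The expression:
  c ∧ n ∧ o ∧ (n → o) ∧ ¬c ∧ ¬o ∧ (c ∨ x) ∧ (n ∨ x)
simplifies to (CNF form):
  False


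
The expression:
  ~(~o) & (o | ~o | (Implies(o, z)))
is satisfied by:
  {o: True}


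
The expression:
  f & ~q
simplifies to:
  f & ~q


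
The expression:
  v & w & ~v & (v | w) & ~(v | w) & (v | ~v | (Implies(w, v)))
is never true.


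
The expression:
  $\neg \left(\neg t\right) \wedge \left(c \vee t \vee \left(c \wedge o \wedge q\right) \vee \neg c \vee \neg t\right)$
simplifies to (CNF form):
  $t$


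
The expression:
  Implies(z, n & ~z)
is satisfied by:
  {z: False}


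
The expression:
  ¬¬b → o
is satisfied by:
  {o: True, b: False}
  {b: False, o: False}
  {b: True, o: True}


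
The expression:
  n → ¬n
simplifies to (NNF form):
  ¬n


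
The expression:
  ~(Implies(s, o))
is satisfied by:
  {s: True, o: False}


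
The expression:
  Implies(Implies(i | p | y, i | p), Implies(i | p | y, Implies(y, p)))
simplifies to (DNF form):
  p | ~i | ~y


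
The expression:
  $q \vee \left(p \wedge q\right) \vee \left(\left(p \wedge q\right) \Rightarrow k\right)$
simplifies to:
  $\text{True}$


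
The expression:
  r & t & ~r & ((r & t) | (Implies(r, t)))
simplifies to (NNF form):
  False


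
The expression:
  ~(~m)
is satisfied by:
  {m: True}


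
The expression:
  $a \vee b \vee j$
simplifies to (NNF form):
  $a \vee b \vee j$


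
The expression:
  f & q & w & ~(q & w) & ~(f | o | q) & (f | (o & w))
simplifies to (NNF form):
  False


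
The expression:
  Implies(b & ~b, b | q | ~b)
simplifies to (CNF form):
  True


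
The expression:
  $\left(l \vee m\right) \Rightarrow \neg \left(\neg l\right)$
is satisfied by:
  {l: True, m: False}
  {m: False, l: False}
  {m: True, l: True}


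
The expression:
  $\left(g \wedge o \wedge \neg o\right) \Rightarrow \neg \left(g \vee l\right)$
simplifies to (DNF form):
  $\text{True}$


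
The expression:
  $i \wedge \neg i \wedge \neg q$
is never true.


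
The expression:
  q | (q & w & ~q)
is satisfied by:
  {q: True}


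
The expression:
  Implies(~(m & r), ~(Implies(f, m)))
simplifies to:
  (m & r) | (f & ~m)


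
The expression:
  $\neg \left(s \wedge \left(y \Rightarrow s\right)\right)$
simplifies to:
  $\neg s$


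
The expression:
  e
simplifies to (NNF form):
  e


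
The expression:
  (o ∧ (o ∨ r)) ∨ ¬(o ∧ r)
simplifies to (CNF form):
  True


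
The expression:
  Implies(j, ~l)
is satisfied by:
  {l: False, j: False}
  {j: True, l: False}
  {l: True, j: False}


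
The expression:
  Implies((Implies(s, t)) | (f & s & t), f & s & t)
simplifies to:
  s & (f | ~t)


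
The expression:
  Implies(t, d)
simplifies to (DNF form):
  d | ~t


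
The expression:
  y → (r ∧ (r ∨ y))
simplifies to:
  r ∨ ¬y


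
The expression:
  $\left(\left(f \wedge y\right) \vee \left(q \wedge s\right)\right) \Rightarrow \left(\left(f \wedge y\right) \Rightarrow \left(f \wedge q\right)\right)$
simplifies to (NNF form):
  $q \vee \neg f \vee \neg y$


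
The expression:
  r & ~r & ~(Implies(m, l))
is never true.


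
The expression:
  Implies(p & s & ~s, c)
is always true.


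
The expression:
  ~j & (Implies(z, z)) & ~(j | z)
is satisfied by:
  {z: False, j: False}


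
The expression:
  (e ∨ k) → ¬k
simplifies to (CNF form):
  ¬k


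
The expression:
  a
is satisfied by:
  {a: True}


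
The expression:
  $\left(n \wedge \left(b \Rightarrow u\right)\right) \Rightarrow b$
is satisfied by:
  {b: True, n: False}
  {n: False, b: False}
  {n: True, b: True}


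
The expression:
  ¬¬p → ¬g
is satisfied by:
  {p: False, g: False}
  {g: True, p: False}
  {p: True, g: False}


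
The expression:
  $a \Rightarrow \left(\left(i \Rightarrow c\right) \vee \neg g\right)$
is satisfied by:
  {c: True, g: False, a: False, i: False}
  {i: False, g: False, c: False, a: False}
  {i: True, c: True, g: False, a: False}
  {i: True, g: False, c: False, a: False}
  {a: True, c: True, i: False, g: False}
  {a: True, i: False, g: False, c: False}
  {a: True, i: True, c: True, g: False}
  {a: True, i: True, g: False, c: False}
  {c: True, g: True, a: False, i: False}
  {g: True, a: False, c: False, i: False}
  {i: True, g: True, c: True, a: False}
  {i: True, g: True, a: False, c: False}
  {c: True, g: True, a: True, i: False}
  {g: True, a: True, i: False, c: False}
  {i: True, g: True, a: True, c: True}


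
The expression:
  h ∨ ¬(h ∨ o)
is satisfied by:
  {h: True, o: False}
  {o: False, h: False}
  {o: True, h: True}


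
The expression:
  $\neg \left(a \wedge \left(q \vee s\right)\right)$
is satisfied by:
  {q: False, a: False, s: False}
  {s: True, q: False, a: False}
  {q: True, s: False, a: False}
  {s: True, q: True, a: False}
  {a: True, s: False, q: False}


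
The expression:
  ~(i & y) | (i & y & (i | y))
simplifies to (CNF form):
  True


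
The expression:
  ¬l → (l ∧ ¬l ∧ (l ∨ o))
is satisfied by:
  {l: True}


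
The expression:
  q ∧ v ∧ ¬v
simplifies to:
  False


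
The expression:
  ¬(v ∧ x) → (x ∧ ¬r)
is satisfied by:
  {v: True, x: True, r: False}
  {x: True, r: False, v: False}
  {r: True, v: True, x: True}


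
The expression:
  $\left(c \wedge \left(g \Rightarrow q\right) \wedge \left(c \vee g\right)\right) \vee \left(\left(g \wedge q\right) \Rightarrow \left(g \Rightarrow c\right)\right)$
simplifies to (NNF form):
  $c \vee \neg g \vee \neg q$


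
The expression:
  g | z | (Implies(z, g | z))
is always true.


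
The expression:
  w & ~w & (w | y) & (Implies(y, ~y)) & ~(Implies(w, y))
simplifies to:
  False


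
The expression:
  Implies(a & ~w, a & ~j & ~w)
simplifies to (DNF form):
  w | ~a | ~j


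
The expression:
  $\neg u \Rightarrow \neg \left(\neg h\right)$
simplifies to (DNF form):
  $h \vee u$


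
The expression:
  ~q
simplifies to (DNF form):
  ~q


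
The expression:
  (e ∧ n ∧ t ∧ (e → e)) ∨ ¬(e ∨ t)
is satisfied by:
  {n: True, t: False, e: False}
  {n: False, t: False, e: False}
  {t: True, e: True, n: True}


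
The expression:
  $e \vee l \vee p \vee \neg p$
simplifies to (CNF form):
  $\text{True}$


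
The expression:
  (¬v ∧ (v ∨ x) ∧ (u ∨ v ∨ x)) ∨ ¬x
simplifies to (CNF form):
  ¬v ∨ ¬x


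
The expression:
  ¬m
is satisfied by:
  {m: False}


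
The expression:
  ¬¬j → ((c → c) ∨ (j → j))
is always true.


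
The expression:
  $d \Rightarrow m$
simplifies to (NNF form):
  $m \vee \neg d$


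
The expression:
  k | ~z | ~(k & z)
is always true.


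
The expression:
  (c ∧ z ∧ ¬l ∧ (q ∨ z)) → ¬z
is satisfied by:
  {l: True, c: False, z: False}
  {c: False, z: False, l: False}
  {z: True, l: True, c: False}
  {z: True, c: False, l: False}
  {l: True, c: True, z: False}
  {c: True, l: False, z: False}
  {z: True, c: True, l: True}


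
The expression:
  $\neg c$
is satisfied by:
  {c: False}


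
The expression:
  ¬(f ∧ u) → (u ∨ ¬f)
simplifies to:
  u ∨ ¬f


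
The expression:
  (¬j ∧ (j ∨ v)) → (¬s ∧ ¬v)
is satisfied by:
  {j: True, v: False}
  {v: False, j: False}
  {v: True, j: True}


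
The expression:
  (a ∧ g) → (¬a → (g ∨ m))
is always true.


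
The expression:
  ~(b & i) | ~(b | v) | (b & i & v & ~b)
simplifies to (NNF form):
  ~b | ~i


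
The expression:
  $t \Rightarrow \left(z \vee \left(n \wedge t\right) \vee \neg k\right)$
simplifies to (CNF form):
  $n \vee z \vee \neg k \vee \neg t$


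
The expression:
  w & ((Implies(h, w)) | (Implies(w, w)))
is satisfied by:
  {w: True}


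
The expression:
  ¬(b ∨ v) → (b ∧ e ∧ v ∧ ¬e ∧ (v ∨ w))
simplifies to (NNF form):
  b ∨ v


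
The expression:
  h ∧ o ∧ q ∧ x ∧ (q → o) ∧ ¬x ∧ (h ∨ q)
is never true.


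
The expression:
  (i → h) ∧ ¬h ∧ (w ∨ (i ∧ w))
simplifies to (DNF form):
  w ∧ ¬h ∧ ¬i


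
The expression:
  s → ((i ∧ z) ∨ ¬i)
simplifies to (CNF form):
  z ∨ ¬i ∨ ¬s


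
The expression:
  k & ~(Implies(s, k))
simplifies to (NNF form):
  False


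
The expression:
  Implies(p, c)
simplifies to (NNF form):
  c | ~p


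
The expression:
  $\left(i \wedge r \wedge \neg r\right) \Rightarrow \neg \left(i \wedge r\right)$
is always true.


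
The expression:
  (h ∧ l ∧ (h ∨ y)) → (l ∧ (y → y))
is always true.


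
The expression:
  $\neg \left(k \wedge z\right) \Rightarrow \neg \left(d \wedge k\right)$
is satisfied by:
  {z: True, k: False, d: False}
  {k: False, d: False, z: False}
  {d: True, z: True, k: False}
  {d: True, k: False, z: False}
  {z: True, k: True, d: False}
  {k: True, z: False, d: False}
  {d: True, k: True, z: True}


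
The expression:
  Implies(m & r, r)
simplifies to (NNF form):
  True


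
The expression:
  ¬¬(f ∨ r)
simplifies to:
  f ∨ r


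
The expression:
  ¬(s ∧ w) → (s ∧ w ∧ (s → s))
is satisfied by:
  {w: True, s: True}


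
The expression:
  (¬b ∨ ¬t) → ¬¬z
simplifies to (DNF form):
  z ∨ (b ∧ t)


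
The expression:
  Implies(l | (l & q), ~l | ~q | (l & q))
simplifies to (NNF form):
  True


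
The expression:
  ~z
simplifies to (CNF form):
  ~z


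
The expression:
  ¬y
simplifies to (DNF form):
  ¬y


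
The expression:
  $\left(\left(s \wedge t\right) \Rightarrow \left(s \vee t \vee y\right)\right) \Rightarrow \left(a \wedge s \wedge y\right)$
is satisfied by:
  {a: True, s: True, y: True}


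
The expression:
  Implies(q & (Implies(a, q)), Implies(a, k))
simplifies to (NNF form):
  k | ~a | ~q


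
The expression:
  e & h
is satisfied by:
  {h: True, e: True}


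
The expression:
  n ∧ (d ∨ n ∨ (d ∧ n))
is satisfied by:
  {n: True}


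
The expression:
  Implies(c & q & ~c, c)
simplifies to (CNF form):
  True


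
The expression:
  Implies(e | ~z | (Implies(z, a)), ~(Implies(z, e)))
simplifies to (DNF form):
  z & ~e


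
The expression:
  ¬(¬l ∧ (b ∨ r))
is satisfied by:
  {l: True, b: False, r: False}
  {r: True, l: True, b: False}
  {l: True, b: True, r: False}
  {r: True, l: True, b: True}
  {r: False, b: False, l: False}


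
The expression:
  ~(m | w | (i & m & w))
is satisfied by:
  {w: False, m: False}


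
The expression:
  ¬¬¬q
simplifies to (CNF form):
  ¬q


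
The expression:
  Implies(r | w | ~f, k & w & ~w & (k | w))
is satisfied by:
  {f: True, w: False, r: False}


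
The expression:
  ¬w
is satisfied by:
  {w: False}


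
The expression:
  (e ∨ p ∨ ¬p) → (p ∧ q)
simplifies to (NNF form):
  p ∧ q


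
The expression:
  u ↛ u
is never true.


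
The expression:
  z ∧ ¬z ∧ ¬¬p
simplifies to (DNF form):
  False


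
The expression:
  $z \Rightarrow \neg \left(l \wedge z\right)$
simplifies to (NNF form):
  $\neg l \vee \neg z$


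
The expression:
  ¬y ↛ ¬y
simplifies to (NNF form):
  False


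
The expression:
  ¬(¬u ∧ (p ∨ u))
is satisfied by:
  {u: True, p: False}
  {p: False, u: False}
  {p: True, u: True}


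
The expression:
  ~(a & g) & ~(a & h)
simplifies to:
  ~a | (~g & ~h)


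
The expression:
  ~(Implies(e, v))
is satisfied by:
  {e: True, v: False}


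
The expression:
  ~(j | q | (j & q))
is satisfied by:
  {q: False, j: False}


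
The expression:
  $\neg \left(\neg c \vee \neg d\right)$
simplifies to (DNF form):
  $c \wedge d$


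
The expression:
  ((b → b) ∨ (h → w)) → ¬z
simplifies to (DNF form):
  ¬z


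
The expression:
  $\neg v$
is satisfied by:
  {v: False}


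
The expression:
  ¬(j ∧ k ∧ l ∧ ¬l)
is always true.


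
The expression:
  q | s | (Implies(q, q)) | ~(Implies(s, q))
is always true.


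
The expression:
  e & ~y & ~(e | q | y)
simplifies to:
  False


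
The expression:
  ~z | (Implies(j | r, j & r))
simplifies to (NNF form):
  ~z | (j & r) | (~j & ~r)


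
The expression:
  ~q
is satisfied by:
  {q: False}


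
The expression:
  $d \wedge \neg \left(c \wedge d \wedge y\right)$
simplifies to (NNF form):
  $d \wedge \left(\neg c \vee \neg y\right)$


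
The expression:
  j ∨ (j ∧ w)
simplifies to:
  j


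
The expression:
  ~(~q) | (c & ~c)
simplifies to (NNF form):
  q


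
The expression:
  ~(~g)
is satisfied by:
  {g: True}


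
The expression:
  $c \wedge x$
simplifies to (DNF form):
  $c \wedge x$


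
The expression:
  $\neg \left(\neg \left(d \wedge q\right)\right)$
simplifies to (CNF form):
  $d \wedge q$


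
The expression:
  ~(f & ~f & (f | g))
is always true.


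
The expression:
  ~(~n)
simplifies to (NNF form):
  n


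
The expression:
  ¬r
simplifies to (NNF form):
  ¬r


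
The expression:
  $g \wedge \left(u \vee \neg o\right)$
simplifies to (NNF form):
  $g \wedge \left(u \vee \neg o\right)$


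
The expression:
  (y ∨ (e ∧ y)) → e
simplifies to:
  e ∨ ¬y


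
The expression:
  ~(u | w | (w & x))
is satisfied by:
  {u: False, w: False}


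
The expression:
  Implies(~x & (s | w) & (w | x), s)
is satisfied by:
  {x: True, s: True, w: False}
  {x: True, w: False, s: False}
  {s: True, w: False, x: False}
  {s: False, w: False, x: False}
  {x: True, s: True, w: True}
  {x: True, w: True, s: False}
  {s: True, w: True, x: False}


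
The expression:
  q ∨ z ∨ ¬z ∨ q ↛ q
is always true.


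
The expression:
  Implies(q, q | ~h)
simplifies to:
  True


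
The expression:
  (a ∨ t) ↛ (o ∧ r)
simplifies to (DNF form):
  (a ∧ ¬o) ∨ (a ∧ ¬r) ∨ (t ∧ ¬o) ∨ (t ∧ ¬r)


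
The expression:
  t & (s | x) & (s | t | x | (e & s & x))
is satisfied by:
  {t: True, x: True, s: True}
  {t: True, x: True, s: False}
  {t: True, s: True, x: False}


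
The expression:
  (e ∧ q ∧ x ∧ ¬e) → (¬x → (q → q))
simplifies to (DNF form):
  True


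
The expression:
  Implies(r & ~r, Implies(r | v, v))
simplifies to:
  True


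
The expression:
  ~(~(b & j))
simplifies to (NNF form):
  b & j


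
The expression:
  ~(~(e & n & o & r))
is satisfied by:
  {r: True, e: True, o: True, n: True}


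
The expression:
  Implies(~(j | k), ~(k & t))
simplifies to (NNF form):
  True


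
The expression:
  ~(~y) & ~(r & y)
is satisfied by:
  {y: True, r: False}


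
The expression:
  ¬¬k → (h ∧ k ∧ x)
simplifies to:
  (h ∧ x) ∨ ¬k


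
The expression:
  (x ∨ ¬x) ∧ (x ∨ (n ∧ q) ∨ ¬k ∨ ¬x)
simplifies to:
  True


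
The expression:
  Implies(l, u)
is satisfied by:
  {u: True, l: False}
  {l: False, u: False}
  {l: True, u: True}


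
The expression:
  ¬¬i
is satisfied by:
  {i: True}


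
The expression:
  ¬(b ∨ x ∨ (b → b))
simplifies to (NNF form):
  False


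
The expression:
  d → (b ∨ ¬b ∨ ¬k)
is always true.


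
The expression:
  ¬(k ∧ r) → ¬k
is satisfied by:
  {r: True, k: False}
  {k: False, r: False}
  {k: True, r: True}


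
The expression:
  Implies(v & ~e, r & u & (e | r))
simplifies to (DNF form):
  e | ~v | (r & u)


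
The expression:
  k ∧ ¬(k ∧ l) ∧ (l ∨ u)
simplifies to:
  k ∧ u ∧ ¬l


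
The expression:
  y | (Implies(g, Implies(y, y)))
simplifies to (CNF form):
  True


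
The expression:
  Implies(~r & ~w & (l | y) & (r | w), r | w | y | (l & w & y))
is always true.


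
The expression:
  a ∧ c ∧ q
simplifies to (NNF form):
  a ∧ c ∧ q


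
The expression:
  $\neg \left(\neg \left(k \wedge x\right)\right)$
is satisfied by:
  {x: True, k: True}


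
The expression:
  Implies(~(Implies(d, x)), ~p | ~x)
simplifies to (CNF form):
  True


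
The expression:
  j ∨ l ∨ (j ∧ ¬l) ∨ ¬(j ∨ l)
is always true.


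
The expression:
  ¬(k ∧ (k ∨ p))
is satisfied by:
  {k: False}


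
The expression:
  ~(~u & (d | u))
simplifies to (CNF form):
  u | ~d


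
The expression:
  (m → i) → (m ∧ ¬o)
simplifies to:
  m ∧ (¬i ∨ ¬o)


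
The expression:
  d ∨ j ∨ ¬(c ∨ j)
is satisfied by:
  {d: True, j: True, c: False}
  {d: True, j: False, c: False}
  {j: True, d: False, c: False}
  {d: False, j: False, c: False}
  {d: True, c: True, j: True}
  {d: True, c: True, j: False}
  {c: True, j: True, d: False}


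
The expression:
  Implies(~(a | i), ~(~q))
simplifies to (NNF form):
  a | i | q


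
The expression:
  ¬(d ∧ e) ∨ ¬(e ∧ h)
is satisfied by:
  {h: False, e: False, d: False}
  {d: True, h: False, e: False}
  {e: True, h: False, d: False}
  {d: True, e: True, h: False}
  {h: True, d: False, e: False}
  {d: True, h: True, e: False}
  {e: True, h: True, d: False}


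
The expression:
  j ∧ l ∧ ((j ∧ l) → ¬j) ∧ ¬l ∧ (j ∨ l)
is never true.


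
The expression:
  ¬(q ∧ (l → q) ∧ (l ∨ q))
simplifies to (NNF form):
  ¬q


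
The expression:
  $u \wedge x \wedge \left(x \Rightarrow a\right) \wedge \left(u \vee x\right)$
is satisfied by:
  {a: True, u: True, x: True}


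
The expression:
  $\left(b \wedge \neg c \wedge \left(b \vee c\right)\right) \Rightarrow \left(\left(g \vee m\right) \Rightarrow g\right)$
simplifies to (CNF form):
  $c \vee g \vee \neg b \vee \neg m$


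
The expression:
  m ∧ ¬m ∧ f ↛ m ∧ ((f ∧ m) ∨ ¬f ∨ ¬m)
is never true.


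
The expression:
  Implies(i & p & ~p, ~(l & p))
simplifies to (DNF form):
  True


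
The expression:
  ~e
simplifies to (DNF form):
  ~e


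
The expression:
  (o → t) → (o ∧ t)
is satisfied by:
  {o: True}


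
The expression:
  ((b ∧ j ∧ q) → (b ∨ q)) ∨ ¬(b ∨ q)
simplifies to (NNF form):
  True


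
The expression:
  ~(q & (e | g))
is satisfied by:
  {e: False, q: False, g: False}
  {g: True, e: False, q: False}
  {e: True, g: False, q: False}
  {g: True, e: True, q: False}
  {q: True, g: False, e: False}


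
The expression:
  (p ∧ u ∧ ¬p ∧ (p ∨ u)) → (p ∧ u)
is always true.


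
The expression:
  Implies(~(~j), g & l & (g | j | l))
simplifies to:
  ~j | (g & l)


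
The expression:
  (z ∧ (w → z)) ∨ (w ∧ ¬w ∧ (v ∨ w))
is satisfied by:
  {z: True}


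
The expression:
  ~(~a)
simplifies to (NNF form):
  a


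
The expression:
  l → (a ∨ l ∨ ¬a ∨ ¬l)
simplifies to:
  True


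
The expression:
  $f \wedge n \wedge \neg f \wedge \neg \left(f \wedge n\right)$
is never true.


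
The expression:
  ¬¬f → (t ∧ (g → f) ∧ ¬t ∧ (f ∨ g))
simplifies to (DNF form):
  ¬f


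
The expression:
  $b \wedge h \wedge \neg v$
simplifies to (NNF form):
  $b \wedge h \wedge \neg v$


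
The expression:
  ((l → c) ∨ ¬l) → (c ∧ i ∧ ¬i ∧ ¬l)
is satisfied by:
  {l: True, c: False}
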